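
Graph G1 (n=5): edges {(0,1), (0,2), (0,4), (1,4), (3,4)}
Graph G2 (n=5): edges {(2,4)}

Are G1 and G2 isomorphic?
No, not isomorphic

The graphs are NOT isomorphic.

Connected components of G1: 1 component(s) with vertex sets [[0, 1, 2, 3, 4]], sizes [5].
Connected components of G2: 4 component(s) with vertex sets [[0], [1], [3], [2, 4]], sizes [1, 1, 1, 2].
The number of connected components (and the multiset of component sizes) is an isomorphism invariant — an isomorphism maps each component of G1 bijectively onto a component of G2. Since G1 has 1 component(s) and G2 has 4, they cannot be isomorphic.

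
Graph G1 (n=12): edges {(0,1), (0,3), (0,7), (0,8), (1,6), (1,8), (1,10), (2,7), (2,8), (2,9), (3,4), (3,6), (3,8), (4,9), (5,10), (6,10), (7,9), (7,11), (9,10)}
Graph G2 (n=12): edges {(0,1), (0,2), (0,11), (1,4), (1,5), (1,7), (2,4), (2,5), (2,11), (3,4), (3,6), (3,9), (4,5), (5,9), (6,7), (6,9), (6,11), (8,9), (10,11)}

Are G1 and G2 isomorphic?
Yes, isomorphic

The graphs are isomorphic.
One valid mapping φ: V(G1) → V(G2): 0→5, 1→2, 2→3, 3→1, 4→7, 5→10, 6→0, 7→9, 8→4, 9→6, 10→11, 11→8

Verify φ preserves adjacency — for each edge of G1, its image is an edge of G2:
  (0,1) → (φ(0),φ(1)) = (2,5) ∈ E(G2) ✓
  (0,3) → (φ(0),φ(3)) = (1,5) ∈ E(G2) ✓
  (0,7) → (φ(0),φ(7)) = (5,9) ∈ E(G2) ✓
  (0,8) → (φ(0),φ(8)) = (4,5) ∈ E(G2) ✓
  (1,6) → (φ(1),φ(6)) = (0,2) ∈ E(G2) ✓
  (1,8) → (φ(1),φ(8)) = (2,4) ∈ E(G2) ✓
  (1,10) → (φ(1),φ(10)) = (2,11) ∈ E(G2) ✓
  (2,7) → (φ(2),φ(7)) = (3,9) ∈ E(G2) ✓
  (2,8) → (φ(2),φ(8)) = (3,4) ∈ E(G2) ✓
  (2,9) → (φ(2),φ(9)) = (3,6) ∈ E(G2) ✓
  (3,4) → (φ(3),φ(4)) = (1,7) ∈ E(G2) ✓
  (3,6) → (φ(3),φ(6)) = (0,1) ∈ E(G2) ✓
  (3,8) → (φ(3),φ(8)) = (1,4) ∈ E(G2) ✓
  (4,9) → (φ(4),φ(9)) = (6,7) ∈ E(G2) ✓
  (5,10) → (φ(5),φ(10)) = (10,11) ∈ E(G2) ✓
  (6,10) → (φ(6),φ(10)) = (0,11) ∈ E(G2) ✓
  (7,9) → (φ(7),φ(9)) = (6,9) ∈ E(G2) ✓
  (7,11) → (φ(7),φ(11)) = (8,9) ∈ E(G2) ✓
  (9,10) → (φ(9),φ(10)) = (6,11) ∈ E(G2) ✓
All 19 edges of G1 map to edges of G2, and |E(G1)| = |E(G2)| = 19, so φ is a bijection on edges as well as vertices. Hence G1 ≅ G2.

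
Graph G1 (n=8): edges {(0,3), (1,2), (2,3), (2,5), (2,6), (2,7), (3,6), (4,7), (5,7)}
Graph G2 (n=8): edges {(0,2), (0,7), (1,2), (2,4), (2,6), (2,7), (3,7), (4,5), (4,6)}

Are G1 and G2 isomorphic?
Yes, isomorphic

The graphs are isomorphic.
One valid mapping φ: V(G1) → V(G2): 0→5, 1→1, 2→2, 3→4, 4→3, 5→0, 6→6, 7→7

Verify φ preserves adjacency — for each edge of G1, its image is an edge of G2:
  (0,3) → (φ(0),φ(3)) = (4,5) ∈ E(G2) ✓
  (1,2) → (φ(1),φ(2)) = (1,2) ∈ E(G2) ✓
  (2,3) → (φ(2),φ(3)) = (2,4) ∈ E(G2) ✓
  (2,5) → (φ(2),φ(5)) = (0,2) ∈ E(G2) ✓
  (2,6) → (φ(2),φ(6)) = (2,6) ∈ E(G2) ✓
  (2,7) → (φ(2),φ(7)) = (2,7) ∈ E(G2) ✓
  (3,6) → (φ(3),φ(6)) = (4,6) ∈ E(G2) ✓
  (4,7) → (φ(4),φ(7)) = (3,7) ∈ E(G2) ✓
  (5,7) → (φ(5),φ(7)) = (0,7) ∈ E(G2) ✓
All 9 edges of G1 map to edges of G2, and |E(G1)| = |E(G2)| = 9, so φ is a bijection on edges as well as vertices. Hence G1 ≅ G2.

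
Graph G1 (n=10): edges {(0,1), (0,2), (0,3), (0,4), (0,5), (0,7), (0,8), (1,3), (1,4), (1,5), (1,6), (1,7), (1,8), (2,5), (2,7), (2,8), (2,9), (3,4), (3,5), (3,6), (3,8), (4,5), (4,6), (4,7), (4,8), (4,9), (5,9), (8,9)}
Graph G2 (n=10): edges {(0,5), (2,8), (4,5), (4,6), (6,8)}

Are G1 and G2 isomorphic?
No, not isomorphic

The graphs are NOT isomorphic.

Connected components of G1: 1 component(s) with vertex sets [[0, 1, 2, 3, 4, 5, 6, 7, 8, 9]], sizes [10].
Connected components of G2: 5 component(s) with vertex sets [[1], [3], [7], [9], [0, 2, 4, 5, 6, 8]], sizes [1, 1, 1, 1, 6].
The number of connected components (and the multiset of component sizes) is an isomorphism invariant — an isomorphism maps each component of G1 bijectively onto a component of G2. Since G1 has 1 component(s) and G2 has 5, they cannot be isomorphic.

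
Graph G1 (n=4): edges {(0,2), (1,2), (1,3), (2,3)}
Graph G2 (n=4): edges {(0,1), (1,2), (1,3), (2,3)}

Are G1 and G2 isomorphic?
Yes, isomorphic

The graphs are isomorphic.
One valid mapping φ: V(G1) → V(G2): 0→0, 1→2, 2→1, 3→3

Verify φ preserves adjacency — for each edge of G1, its image is an edge of G2:
  (0,2) → (φ(0),φ(2)) = (0,1) ∈ E(G2) ✓
  (1,2) → (φ(1),φ(2)) = (1,2) ∈ E(G2) ✓
  (1,3) → (φ(1),φ(3)) = (2,3) ∈ E(G2) ✓
  (2,3) → (φ(2),φ(3)) = (1,3) ∈ E(G2) ✓
All 4 edges of G1 map to edges of G2, and |E(G1)| = |E(G2)| = 4, so φ is a bijection on edges as well as vertices. Hence G1 ≅ G2.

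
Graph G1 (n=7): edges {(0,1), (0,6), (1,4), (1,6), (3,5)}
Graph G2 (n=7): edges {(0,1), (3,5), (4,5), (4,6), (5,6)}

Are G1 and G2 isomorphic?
Yes, isomorphic

The graphs are isomorphic.
One valid mapping φ: V(G1) → V(G2): 0→4, 1→5, 2→2, 3→0, 4→3, 5→1, 6→6

Verify φ preserves adjacency — for each edge of G1, its image is an edge of G2:
  (0,1) → (φ(0),φ(1)) = (4,5) ∈ E(G2) ✓
  (0,6) → (φ(0),φ(6)) = (4,6) ∈ E(G2) ✓
  (1,4) → (φ(1),φ(4)) = (3,5) ∈ E(G2) ✓
  (1,6) → (φ(1),φ(6)) = (5,6) ∈ E(G2) ✓
  (3,5) → (φ(3),φ(5)) = (0,1) ∈ E(G2) ✓
All 5 edges of G1 map to edges of G2, and |E(G1)| = |E(G2)| = 5, so φ is a bijection on edges as well as vertices. Hence G1 ≅ G2.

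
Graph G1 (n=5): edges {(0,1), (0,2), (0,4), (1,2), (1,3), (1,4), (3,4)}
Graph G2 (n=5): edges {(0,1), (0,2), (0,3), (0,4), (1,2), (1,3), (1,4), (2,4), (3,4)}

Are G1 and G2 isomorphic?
No, not isomorphic

The graphs are NOT isomorphic.

Counting edges: G1 has 7 edge(s); G2 has 9 edge(s).
Edge count is an isomorphism invariant (a bijection on vertices induces a bijection on edges), so differing edge counts rule out isomorphism.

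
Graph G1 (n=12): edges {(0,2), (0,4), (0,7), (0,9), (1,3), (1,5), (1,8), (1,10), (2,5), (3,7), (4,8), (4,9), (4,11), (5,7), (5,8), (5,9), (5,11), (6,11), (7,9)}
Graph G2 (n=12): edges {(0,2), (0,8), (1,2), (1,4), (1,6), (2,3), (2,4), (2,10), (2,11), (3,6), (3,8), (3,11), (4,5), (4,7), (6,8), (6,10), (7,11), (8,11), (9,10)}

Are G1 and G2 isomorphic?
Yes, isomorphic

The graphs are isomorphic.
One valid mapping φ: V(G1) → V(G2): 0→8, 1→4, 2→0, 3→7, 4→6, 5→2, 6→9, 7→11, 8→1, 9→3, 10→5, 11→10

Verify φ preserves adjacency — for each edge of G1, its image is an edge of G2:
  (0,2) → (φ(0),φ(2)) = (0,8) ∈ E(G2) ✓
  (0,4) → (φ(0),φ(4)) = (6,8) ∈ E(G2) ✓
  (0,7) → (φ(0),φ(7)) = (8,11) ∈ E(G2) ✓
  (0,9) → (φ(0),φ(9)) = (3,8) ∈ E(G2) ✓
  (1,3) → (φ(1),φ(3)) = (4,7) ∈ E(G2) ✓
  (1,5) → (φ(1),φ(5)) = (2,4) ∈ E(G2) ✓
  (1,8) → (φ(1),φ(8)) = (1,4) ∈ E(G2) ✓
  (1,10) → (φ(1),φ(10)) = (4,5) ∈ E(G2) ✓
  (2,5) → (φ(2),φ(5)) = (0,2) ∈ E(G2) ✓
  (3,7) → (φ(3),φ(7)) = (7,11) ∈ E(G2) ✓
  (4,8) → (φ(4),φ(8)) = (1,6) ∈ E(G2) ✓
  (4,9) → (φ(4),φ(9)) = (3,6) ∈ E(G2) ✓
  (4,11) → (φ(4),φ(11)) = (6,10) ∈ E(G2) ✓
  (5,7) → (φ(5),φ(7)) = (2,11) ∈ E(G2) ✓
  (5,8) → (φ(5),φ(8)) = (1,2) ∈ E(G2) ✓
  (5,9) → (φ(5),φ(9)) = (2,3) ∈ E(G2) ✓
  (5,11) → (φ(5),φ(11)) = (2,10) ∈ E(G2) ✓
  (6,11) → (φ(6),φ(11)) = (9,10) ∈ E(G2) ✓
  (7,9) → (φ(7),φ(9)) = (3,11) ∈ E(G2) ✓
All 19 edges of G1 map to edges of G2, and |E(G1)| = |E(G2)| = 19, so φ is a bijection on edges as well as vertices. Hence G1 ≅ G2.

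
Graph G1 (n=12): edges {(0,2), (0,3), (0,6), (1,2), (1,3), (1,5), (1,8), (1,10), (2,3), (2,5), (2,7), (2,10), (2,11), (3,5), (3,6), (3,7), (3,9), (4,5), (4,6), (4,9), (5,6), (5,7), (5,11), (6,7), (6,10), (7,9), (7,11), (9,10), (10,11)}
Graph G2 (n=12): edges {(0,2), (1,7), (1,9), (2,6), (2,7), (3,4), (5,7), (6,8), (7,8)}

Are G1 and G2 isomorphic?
No, not isomorphic

The graphs are NOT isomorphic.

Connected components of G1: 1 component(s) with vertex sets [[0, 1, 2, 3, 4, 5, 6, 7, 8, 9, 10, 11]], sizes [12].
Connected components of G2: 4 component(s) with vertex sets [[10], [11], [3, 4], [0, 1, 2, 5, 6, 7, 8, 9]], sizes [1, 1, 2, 8].
The number of connected components (and the multiset of component sizes) is an isomorphism invariant — an isomorphism maps each component of G1 bijectively onto a component of G2. Since G1 has 1 component(s) and G2 has 4, they cannot be isomorphic.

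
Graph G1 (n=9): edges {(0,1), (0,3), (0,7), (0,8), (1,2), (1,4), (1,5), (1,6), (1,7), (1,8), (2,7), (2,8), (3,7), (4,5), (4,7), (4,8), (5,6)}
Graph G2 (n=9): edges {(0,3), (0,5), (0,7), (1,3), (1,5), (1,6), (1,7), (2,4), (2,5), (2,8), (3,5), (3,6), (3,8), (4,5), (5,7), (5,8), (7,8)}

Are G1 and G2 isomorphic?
Yes, isomorphic

The graphs are isomorphic.
One valid mapping φ: V(G1) → V(G2): 0→1, 1→5, 2→0, 3→6, 4→8, 5→2, 6→4, 7→3, 8→7

Verify φ preserves adjacency — for each edge of G1, its image is an edge of G2:
  (0,1) → (φ(0),φ(1)) = (1,5) ∈ E(G2) ✓
  (0,3) → (φ(0),φ(3)) = (1,6) ∈ E(G2) ✓
  (0,7) → (φ(0),φ(7)) = (1,3) ∈ E(G2) ✓
  (0,8) → (φ(0),φ(8)) = (1,7) ∈ E(G2) ✓
  (1,2) → (φ(1),φ(2)) = (0,5) ∈ E(G2) ✓
  (1,4) → (φ(1),φ(4)) = (5,8) ∈ E(G2) ✓
  (1,5) → (φ(1),φ(5)) = (2,5) ∈ E(G2) ✓
  (1,6) → (φ(1),φ(6)) = (4,5) ∈ E(G2) ✓
  (1,7) → (φ(1),φ(7)) = (3,5) ∈ E(G2) ✓
  (1,8) → (φ(1),φ(8)) = (5,7) ∈ E(G2) ✓
  (2,7) → (φ(2),φ(7)) = (0,3) ∈ E(G2) ✓
  (2,8) → (φ(2),φ(8)) = (0,7) ∈ E(G2) ✓
  (3,7) → (φ(3),φ(7)) = (3,6) ∈ E(G2) ✓
  (4,5) → (φ(4),φ(5)) = (2,8) ∈ E(G2) ✓
  (4,7) → (φ(4),φ(7)) = (3,8) ∈ E(G2) ✓
  (4,8) → (φ(4),φ(8)) = (7,8) ∈ E(G2) ✓
  (5,6) → (φ(5),φ(6)) = (2,4) ∈ E(G2) ✓
All 17 edges of G1 map to edges of G2, and |E(G1)| = |E(G2)| = 17, so φ is a bijection on edges as well as vertices. Hence G1 ≅ G2.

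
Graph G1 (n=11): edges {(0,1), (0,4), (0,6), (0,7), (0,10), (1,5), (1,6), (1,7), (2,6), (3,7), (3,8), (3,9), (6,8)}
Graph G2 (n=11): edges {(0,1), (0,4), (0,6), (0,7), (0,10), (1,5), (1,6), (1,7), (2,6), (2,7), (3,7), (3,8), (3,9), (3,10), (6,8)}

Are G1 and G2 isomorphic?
No, not isomorphic

The graphs are NOT isomorphic.

Counting edges: G1 has 13 edge(s); G2 has 15 edge(s).
Edge count is an isomorphism invariant (a bijection on vertices induces a bijection on edges), so differing edge counts rule out isomorphism.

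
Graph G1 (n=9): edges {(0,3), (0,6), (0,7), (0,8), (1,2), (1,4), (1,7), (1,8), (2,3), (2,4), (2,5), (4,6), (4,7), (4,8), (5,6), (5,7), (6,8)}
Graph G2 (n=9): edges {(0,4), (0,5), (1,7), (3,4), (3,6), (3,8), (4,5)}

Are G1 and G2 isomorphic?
No, not isomorphic

The graphs are NOT isomorphic.

Connected components of G1: 1 component(s) with vertex sets [[0, 1, 2, 3, 4, 5, 6, 7, 8]], sizes [9].
Connected components of G2: 3 component(s) with vertex sets [[2], [1, 7], [0, 3, 4, 5, 6, 8]], sizes [1, 2, 6].
The number of connected components (and the multiset of component sizes) is an isomorphism invariant — an isomorphism maps each component of G1 bijectively onto a component of G2. Since G1 has 1 component(s) and G2 has 3, they cannot be isomorphic.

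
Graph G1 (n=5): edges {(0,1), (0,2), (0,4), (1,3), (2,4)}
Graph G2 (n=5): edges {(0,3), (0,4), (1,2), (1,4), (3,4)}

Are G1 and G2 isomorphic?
Yes, isomorphic

The graphs are isomorphic.
One valid mapping φ: V(G1) → V(G2): 0→4, 1→1, 2→0, 3→2, 4→3

Verify φ preserves adjacency — for each edge of G1, its image is an edge of G2:
  (0,1) → (φ(0),φ(1)) = (1,4) ∈ E(G2) ✓
  (0,2) → (φ(0),φ(2)) = (0,4) ∈ E(G2) ✓
  (0,4) → (φ(0),φ(4)) = (3,4) ∈ E(G2) ✓
  (1,3) → (φ(1),φ(3)) = (1,2) ∈ E(G2) ✓
  (2,4) → (φ(2),φ(4)) = (0,3) ∈ E(G2) ✓
All 5 edges of G1 map to edges of G2, and |E(G1)| = |E(G2)| = 5, so φ is a bijection on edges as well as vertices. Hence G1 ≅ G2.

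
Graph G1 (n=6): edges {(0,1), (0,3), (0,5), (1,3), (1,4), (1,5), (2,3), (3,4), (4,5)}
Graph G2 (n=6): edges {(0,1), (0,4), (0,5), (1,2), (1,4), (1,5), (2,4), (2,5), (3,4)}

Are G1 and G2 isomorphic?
Yes, isomorphic

The graphs are isomorphic.
One valid mapping φ: V(G1) → V(G2): 0→0, 1→1, 2→3, 3→4, 4→2, 5→5

Verify φ preserves adjacency — for each edge of G1, its image is an edge of G2:
  (0,1) → (φ(0),φ(1)) = (0,1) ∈ E(G2) ✓
  (0,3) → (φ(0),φ(3)) = (0,4) ∈ E(G2) ✓
  (0,5) → (φ(0),φ(5)) = (0,5) ∈ E(G2) ✓
  (1,3) → (φ(1),φ(3)) = (1,4) ∈ E(G2) ✓
  (1,4) → (φ(1),φ(4)) = (1,2) ∈ E(G2) ✓
  (1,5) → (φ(1),φ(5)) = (1,5) ∈ E(G2) ✓
  (2,3) → (φ(2),φ(3)) = (3,4) ∈ E(G2) ✓
  (3,4) → (φ(3),φ(4)) = (2,4) ∈ E(G2) ✓
  (4,5) → (φ(4),φ(5)) = (2,5) ∈ E(G2) ✓
All 9 edges of G1 map to edges of G2, and |E(G1)| = |E(G2)| = 9, so φ is a bijection on edges as well as vertices. Hence G1 ≅ G2.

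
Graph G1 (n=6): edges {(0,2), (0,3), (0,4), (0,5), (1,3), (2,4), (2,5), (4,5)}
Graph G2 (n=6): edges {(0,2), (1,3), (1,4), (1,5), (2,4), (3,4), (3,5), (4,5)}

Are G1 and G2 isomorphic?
Yes, isomorphic

The graphs are isomorphic.
One valid mapping φ: V(G1) → V(G2): 0→4, 1→0, 2→5, 3→2, 4→1, 5→3

Verify φ preserves adjacency — for each edge of G1, its image is an edge of G2:
  (0,2) → (φ(0),φ(2)) = (4,5) ∈ E(G2) ✓
  (0,3) → (φ(0),φ(3)) = (2,4) ∈ E(G2) ✓
  (0,4) → (φ(0),φ(4)) = (1,4) ∈ E(G2) ✓
  (0,5) → (φ(0),φ(5)) = (3,4) ∈ E(G2) ✓
  (1,3) → (φ(1),φ(3)) = (0,2) ∈ E(G2) ✓
  (2,4) → (φ(2),φ(4)) = (1,5) ∈ E(G2) ✓
  (2,5) → (φ(2),φ(5)) = (3,5) ∈ E(G2) ✓
  (4,5) → (φ(4),φ(5)) = (1,3) ∈ E(G2) ✓
All 8 edges of G1 map to edges of G2, and |E(G1)| = |E(G2)| = 8, so φ is a bijection on edges as well as vertices. Hence G1 ≅ G2.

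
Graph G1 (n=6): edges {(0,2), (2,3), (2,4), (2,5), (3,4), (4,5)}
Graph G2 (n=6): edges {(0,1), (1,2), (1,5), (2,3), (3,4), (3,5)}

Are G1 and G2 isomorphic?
No, not isomorphic

The graphs are NOT isomorphic.

Counting triangles (3-cliques): G1 has 2, G2 has 0.
Triangle count is an isomorphism invariant, so differing triangle counts rule out isomorphism.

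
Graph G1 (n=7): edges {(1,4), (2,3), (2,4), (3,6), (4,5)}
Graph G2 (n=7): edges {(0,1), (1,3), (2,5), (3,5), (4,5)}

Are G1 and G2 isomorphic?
Yes, isomorphic

The graphs are isomorphic.
One valid mapping φ: V(G1) → V(G2): 0→6, 1→4, 2→3, 3→1, 4→5, 5→2, 6→0

Verify φ preserves adjacency — for each edge of G1, its image is an edge of G2:
  (1,4) → (φ(1),φ(4)) = (4,5) ∈ E(G2) ✓
  (2,3) → (φ(2),φ(3)) = (1,3) ∈ E(G2) ✓
  (2,4) → (φ(2),φ(4)) = (3,5) ∈ E(G2) ✓
  (3,6) → (φ(3),φ(6)) = (0,1) ∈ E(G2) ✓
  (4,5) → (φ(4),φ(5)) = (2,5) ∈ E(G2) ✓
All 5 edges of G1 map to edges of G2, and |E(G1)| = |E(G2)| = 5, so φ is a bijection on edges as well as vertices. Hence G1 ≅ G2.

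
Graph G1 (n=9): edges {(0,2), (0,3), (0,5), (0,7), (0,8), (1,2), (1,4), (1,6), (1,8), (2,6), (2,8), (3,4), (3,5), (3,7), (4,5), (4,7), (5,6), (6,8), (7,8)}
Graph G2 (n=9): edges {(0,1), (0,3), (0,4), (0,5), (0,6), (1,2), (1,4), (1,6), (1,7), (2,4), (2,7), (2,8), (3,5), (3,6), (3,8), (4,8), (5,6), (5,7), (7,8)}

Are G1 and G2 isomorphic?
Yes, isomorphic

The graphs are isomorphic.
One valid mapping φ: V(G1) → V(G2): 0→1, 1→3, 2→6, 3→2, 4→8, 5→7, 6→5, 7→4, 8→0

Verify φ preserves adjacency — for each edge of G1, its image is an edge of G2:
  (0,2) → (φ(0),φ(2)) = (1,6) ∈ E(G2) ✓
  (0,3) → (φ(0),φ(3)) = (1,2) ∈ E(G2) ✓
  (0,5) → (φ(0),φ(5)) = (1,7) ∈ E(G2) ✓
  (0,7) → (φ(0),φ(7)) = (1,4) ∈ E(G2) ✓
  (0,8) → (φ(0),φ(8)) = (0,1) ∈ E(G2) ✓
  (1,2) → (φ(1),φ(2)) = (3,6) ∈ E(G2) ✓
  (1,4) → (φ(1),φ(4)) = (3,8) ∈ E(G2) ✓
  (1,6) → (φ(1),φ(6)) = (3,5) ∈ E(G2) ✓
  (1,8) → (φ(1),φ(8)) = (0,3) ∈ E(G2) ✓
  (2,6) → (φ(2),φ(6)) = (5,6) ∈ E(G2) ✓
  (2,8) → (φ(2),φ(8)) = (0,6) ∈ E(G2) ✓
  (3,4) → (φ(3),φ(4)) = (2,8) ∈ E(G2) ✓
  (3,5) → (φ(3),φ(5)) = (2,7) ∈ E(G2) ✓
  (3,7) → (φ(3),φ(7)) = (2,4) ∈ E(G2) ✓
  (4,5) → (φ(4),φ(5)) = (7,8) ∈ E(G2) ✓
  (4,7) → (φ(4),φ(7)) = (4,8) ∈ E(G2) ✓
  (5,6) → (φ(5),φ(6)) = (5,7) ∈ E(G2) ✓
  (6,8) → (φ(6),φ(8)) = (0,5) ∈ E(G2) ✓
  (7,8) → (φ(7),φ(8)) = (0,4) ∈ E(G2) ✓
All 19 edges of G1 map to edges of G2, and |E(G1)| = |E(G2)| = 19, so φ is a bijection on edges as well as vertices. Hence G1 ≅ G2.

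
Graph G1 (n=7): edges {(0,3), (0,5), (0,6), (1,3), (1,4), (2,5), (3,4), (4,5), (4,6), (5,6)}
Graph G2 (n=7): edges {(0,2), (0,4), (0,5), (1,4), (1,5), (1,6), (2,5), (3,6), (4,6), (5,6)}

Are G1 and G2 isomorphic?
Yes, isomorphic

The graphs are isomorphic.
One valid mapping φ: V(G1) → V(G2): 0→4, 1→2, 2→3, 3→0, 4→5, 5→6, 6→1

Verify φ preserves adjacency — for each edge of G1, its image is an edge of G2:
  (0,3) → (φ(0),φ(3)) = (0,4) ∈ E(G2) ✓
  (0,5) → (φ(0),φ(5)) = (4,6) ∈ E(G2) ✓
  (0,6) → (φ(0),φ(6)) = (1,4) ∈ E(G2) ✓
  (1,3) → (φ(1),φ(3)) = (0,2) ∈ E(G2) ✓
  (1,4) → (φ(1),φ(4)) = (2,5) ∈ E(G2) ✓
  (2,5) → (φ(2),φ(5)) = (3,6) ∈ E(G2) ✓
  (3,4) → (φ(3),φ(4)) = (0,5) ∈ E(G2) ✓
  (4,5) → (φ(4),φ(5)) = (5,6) ∈ E(G2) ✓
  (4,6) → (φ(4),φ(6)) = (1,5) ∈ E(G2) ✓
  (5,6) → (φ(5),φ(6)) = (1,6) ∈ E(G2) ✓
All 10 edges of G1 map to edges of G2, and |E(G1)| = |E(G2)| = 10, so φ is a bijection on edges as well as vertices. Hence G1 ≅ G2.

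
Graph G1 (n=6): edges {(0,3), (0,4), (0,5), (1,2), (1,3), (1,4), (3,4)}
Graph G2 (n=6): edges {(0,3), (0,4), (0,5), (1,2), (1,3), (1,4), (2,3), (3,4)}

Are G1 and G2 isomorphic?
No, not isomorphic

The graphs are NOT isomorphic.

Counting edges: G1 has 7 edge(s); G2 has 8 edge(s).
Edge count is an isomorphism invariant (a bijection on vertices induces a bijection on edges), so differing edge counts rule out isomorphism.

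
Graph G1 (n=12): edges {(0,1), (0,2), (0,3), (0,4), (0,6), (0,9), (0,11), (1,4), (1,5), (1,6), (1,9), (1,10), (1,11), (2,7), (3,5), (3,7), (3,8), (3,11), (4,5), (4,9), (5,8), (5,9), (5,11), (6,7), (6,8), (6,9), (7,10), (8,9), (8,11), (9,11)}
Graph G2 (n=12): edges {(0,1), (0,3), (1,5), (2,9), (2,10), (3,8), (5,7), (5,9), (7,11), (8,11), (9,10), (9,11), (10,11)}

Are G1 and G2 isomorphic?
No, not isomorphic

The graphs are NOT isomorphic.

Connected components of G1: 1 component(s) with vertex sets [[0, 1, 2, 3, 4, 5, 6, 7, 8, 9, 10, 11]], sizes [12].
Connected components of G2: 3 component(s) with vertex sets [[4], [6], [0, 1, 2, 3, 5, 7, 8, 9, 10, 11]], sizes [1, 1, 10].
The number of connected components (and the multiset of component sizes) is an isomorphism invariant — an isomorphism maps each component of G1 bijectively onto a component of G2. Since G1 has 1 component(s) and G2 has 3, they cannot be isomorphic.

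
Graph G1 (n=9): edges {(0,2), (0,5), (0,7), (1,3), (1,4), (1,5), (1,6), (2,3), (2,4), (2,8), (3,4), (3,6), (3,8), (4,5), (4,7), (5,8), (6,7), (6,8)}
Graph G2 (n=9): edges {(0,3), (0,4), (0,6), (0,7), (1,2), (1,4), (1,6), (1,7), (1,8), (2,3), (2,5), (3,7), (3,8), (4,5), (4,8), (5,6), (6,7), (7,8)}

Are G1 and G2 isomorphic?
Yes, isomorphic

The graphs are isomorphic.
One valid mapping φ: V(G1) → V(G2): 0→5, 1→8, 2→6, 3→7, 4→1, 5→4, 6→3, 7→2, 8→0

Verify φ preserves adjacency — for each edge of G1, its image is an edge of G2:
  (0,2) → (φ(0),φ(2)) = (5,6) ∈ E(G2) ✓
  (0,5) → (φ(0),φ(5)) = (4,5) ∈ E(G2) ✓
  (0,7) → (φ(0),φ(7)) = (2,5) ∈ E(G2) ✓
  (1,3) → (φ(1),φ(3)) = (7,8) ∈ E(G2) ✓
  (1,4) → (φ(1),φ(4)) = (1,8) ∈ E(G2) ✓
  (1,5) → (φ(1),φ(5)) = (4,8) ∈ E(G2) ✓
  (1,6) → (φ(1),φ(6)) = (3,8) ∈ E(G2) ✓
  (2,3) → (φ(2),φ(3)) = (6,7) ∈ E(G2) ✓
  (2,4) → (φ(2),φ(4)) = (1,6) ∈ E(G2) ✓
  (2,8) → (φ(2),φ(8)) = (0,6) ∈ E(G2) ✓
  (3,4) → (φ(3),φ(4)) = (1,7) ∈ E(G2) ✓
  (3,6) → (φ(3),φ(6)) = (3,7) ∈ E(G2) ✓
  (3,8) → (φ(3),φ(8)) = (0,7) ∈ E(G2) ✓
  (4,5) → (φ(4),φ(5)) = (1,4) ∈ E(G2) ✓
  (4,7) → (φ(4),φ(7)) = (1,2) ∈ E(G2) ✓
  (5,8) → (φ(5),φ(8)) = (0,4) ∈ E(G2) ✓
  (6,7) → (φ(6),φ(7)) = (2,3) ∈ E(G2) ✓
  (6,8) → (φ(6),φ(8)) = (0,3) ∈ E(G2) ✓
All 18 edges of G1 map to edges of G2, and |E(G1)| = |E(G2)| = 18, so φ is a bijection on edges as well as vertices. Hence G1 ≅ G2.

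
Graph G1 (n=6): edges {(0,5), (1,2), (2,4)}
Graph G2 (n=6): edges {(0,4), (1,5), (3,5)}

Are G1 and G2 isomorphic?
Yes, isomorphic

The graphs are isomorphic.
One valid mapping φ: V(G1) → V(G2): 0→4, 1→3, 2→5, 3→2, 4→1, 5→0

Verify φ preserves adjacency — for each edge of G1, its image is an edge of G2:
  (0,5) → (φ(0),φ(5)) = (0,4) ∈ E(G2) ✓
  (1,2) → (φ(1),φ(2)) = (3,5) ∈ E(G2) ✓
  (2,4) → (φ(2),φ(4)) = (1,5) ∈ E(G2) ✓
All 3 edges of G1 map to edges of G2, and |E(G1)| = |E(G2)| = 3, so φ is a bijection on edges as well as vertices. Hence G1 ≅ G2.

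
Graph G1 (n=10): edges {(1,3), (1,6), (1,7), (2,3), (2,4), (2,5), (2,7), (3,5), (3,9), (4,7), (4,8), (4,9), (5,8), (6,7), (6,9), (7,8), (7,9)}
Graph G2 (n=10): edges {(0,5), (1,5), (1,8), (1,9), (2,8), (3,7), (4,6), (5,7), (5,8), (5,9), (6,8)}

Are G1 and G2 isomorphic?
No, not isomorphic

The graphs are NOT isomorphic.

Connected components of G1: 2 component(s) with vertex sets [[0], [1, 2, 3, 4, 5, 6, 7, 8, 9]], sizes [1, 9].
Connected components of G2: 1 component(s) with vertex sets [[0, 1, 2, 3, 4, 5, 6, 7, 8, 9]], sizes [10].
The number of connected components (and the multiset of component sizes) is an isomorphism invariant — an isomorphism maps each component of G1 bijectively onto a component of G2. Since G1 has 2 component(s) and G2 has 1, they cannot be isomorphic.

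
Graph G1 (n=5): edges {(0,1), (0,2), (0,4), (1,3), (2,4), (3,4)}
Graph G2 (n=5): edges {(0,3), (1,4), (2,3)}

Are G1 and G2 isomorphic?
No, not isomorphic

The graphs are NOT isomorphic.

Connected components of G1: 1 component(s) with vertex sets [[0, 1, 2, 3, 4]], sizes [5].
Connected components of G2: 2 component(s) with vertex sets [[1, 4], [0, 2, 3]], sizes [2, 3].
The number of connected components (and the multiset of component sizes) is an isomorphism invariant — an isomorphism maps each component of G1 bijectively onto a component of G2. Since G1 has 1 component(s) and G2 has 2, they cannot be isomorphic.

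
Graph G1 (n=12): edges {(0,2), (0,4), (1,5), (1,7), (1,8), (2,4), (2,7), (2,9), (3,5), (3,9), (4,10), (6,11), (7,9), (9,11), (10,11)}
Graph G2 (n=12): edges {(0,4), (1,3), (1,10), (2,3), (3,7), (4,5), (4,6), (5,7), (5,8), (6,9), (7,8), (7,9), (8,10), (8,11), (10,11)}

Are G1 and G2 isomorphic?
Yes, isomorphic

The graphs are isomorphic.
One valid mapping φ: V(G1) → V(G2): 0→11, 1→4, 2→8, 3→9, 4→10, 5→6, 6→2, 7→5, 8→0, 9→7, 10→1, 11→3

Verify φ preserves adjacency — for each edge of G1, its image is an edge of G2:
  (0,2) → (φ(0),φ(2)) = (8,11) ∈ E(G2) ✓
  (0,4) → (φ(0),φ(4)) = (10,11) ∈ E(G2) ✓
  (1,5) → (φ(1),φ(5)) = (4,6) ∈ E(G2) ✓
  (1,7) → (φ(1),φ(7)) = (4,5) ∈ E(G2) ✓
  (1,8) → (φ(1),φ(8)) = (0,4) ∈ E(G2) ✓
  (2,4) → (φ(2),φ(4)) = (8,10) ∈ E(G2) ✓
  (2,7) → (φ(2),φ(7)) = (5,8) ∈ E(G2) ✓
  (2,9) → (φ(2),φ(9)) = (7,8) ∈ E(G2) ✓
  (3,5) → (φ(3),φ(5)) = (6,9) ∈ E(G2) ✓
  (3,9) → (φ(3),φ(9)) = (7,9) ∈ E(G2) ✓
  (4,10) → (φ(4),φ(10)) = (1,10) ∈ E(G2) ✓
  (6,11) → (φ(6),φ(11)) = (2,3) ∈ E(G2) ✓
  (7,9) → (φ(7),φ(9)) = (5,7) ∈ E(G2) ✓
  (9,11) → (φ(9),φ(11)) = (3,7) ∈ E(G2) ✓
  (10,11) → (φ(10),φ(11)) = (1,3) ∈ E(G2) ✓
All 15 edges of G1 map to edges of G2, and |E(G1)| = |E(G2)| = 15, so φ is a bijection on edges as well as vertices. Hence G1 ≅ G2.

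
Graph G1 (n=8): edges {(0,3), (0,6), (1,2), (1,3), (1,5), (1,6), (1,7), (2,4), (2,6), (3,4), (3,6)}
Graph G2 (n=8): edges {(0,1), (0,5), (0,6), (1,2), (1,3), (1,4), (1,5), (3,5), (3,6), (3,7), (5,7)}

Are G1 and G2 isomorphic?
Yes, isomorphic

The graphs are isomorphic.
One valid mapping φ: V(G1) → V(G2): 0→7, 1→1, 2→0, 3→3, 4→6, 5→4, 6→5, 7→2

Verify φ preserves adjacency — for each edge of G1, its image is an edge of G2:
  (0,3) → (φ(0),φ(3)) = (3,7) ∈ E(G2) ✓
  (0,6) → (φ(0),φ(6)) = (5,7) ∈ E(G2) ✓
  (1,2) → (φ(1),φ(2)) = (0,1) ∈ E(G2) ✓
  (1,3) → (φ(1),φ(3)) = (1,3) ∈ E(G2) ✓
  (1,5) → (φ(1),φ(5)) = (1,4) ∈ E(G2) ✓
  (1,6) → (φ(1),φ(6)) = (1,5) ∈ E(G2) ✓
  (1,7) → (φ(1),φ(7)) = (1,2) ∈ E(G2) ✓
  (2,4) → (φ(2),φ(4)) = (0,6) ∈ E(G2) ✓
  (2,6) → (φ(2),φ(6)) = (0,5) ∈ E(G2) ✓
  (3,4) → (φ(3),φ(4)) = (3,6) ∈ E(G2) ✓
  (3,6) → (φ(3),φ(6)) = (3,5) ∈ E(G2) ✓
All 11 edges of G1 map to edges of G2, and |E(G1)| = |E(G2)| = 11, so φ is a bijection on edges as well as vertices. Hence G1 ≅ G2.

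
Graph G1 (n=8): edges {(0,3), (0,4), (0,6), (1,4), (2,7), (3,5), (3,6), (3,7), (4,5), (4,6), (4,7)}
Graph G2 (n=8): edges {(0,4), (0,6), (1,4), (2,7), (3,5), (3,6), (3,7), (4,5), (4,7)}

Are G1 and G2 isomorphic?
No, not isomorphic

The graphs are NOT isomorphic.

Counting edges: G1 has 11 edge(s); G2 has 9 edge(s).
Edge count is an isomorphism invariant (a bijection on vertices induces a bijection on edges), so differing edge counts rule out isomorphism.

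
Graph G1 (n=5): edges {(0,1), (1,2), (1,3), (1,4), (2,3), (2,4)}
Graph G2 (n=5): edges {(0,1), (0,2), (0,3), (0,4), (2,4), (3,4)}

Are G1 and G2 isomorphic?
Yes, isomorphic

The graphs are isomorphic.
One valid mapping φ: V(G1) → V(G2): 0→1, 1→0, 2→4, 3→3, 4→2

Verify φ preserves adjacency — for each edge of G1, its image is an edge of G2:
  (0,1) → (φ(0),φ(1)) = (0,1) ∈ E(G2) ✓
  (1,2) → (φ(1),φ(2)) = (0,4) ∈ E(G2) ✓
  (1,3) → (φ(1),φ(3)) = (0,3) ∈ E(G2) ✓
  (1,4) → (φ(1),φ(4)) = (0,2) ∈ E(G2) ✓
  (2,3) → (φ(2),φ(3)) = (3,4) ∈ E(G2) ✓
  (2,4) → (φ(2),φ(4)) = (2,4) ∈ E(G2) ✓
All 6 edges of G1 map to edges of G2, and |E(G1)| = |E(G2)| = 6, so φ is a bijection on edges as well as vertices. Hence G1 ≅ G2.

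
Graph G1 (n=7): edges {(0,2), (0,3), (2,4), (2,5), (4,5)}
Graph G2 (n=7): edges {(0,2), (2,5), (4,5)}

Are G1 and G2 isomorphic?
No, not isomorphic

The graphs are NOT isomorphic.

Counting edges: G1 has 5 edge(s); G2 has 3 edge(s).
Edge count is an isomorphism invariant (a bijection on vertices induces a bijection on edges), so differing edge counts rule out isomorphism.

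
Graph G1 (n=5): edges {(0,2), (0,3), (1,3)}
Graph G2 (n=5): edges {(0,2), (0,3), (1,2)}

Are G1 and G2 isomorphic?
Yes, isomorphic

The graphs are isomorphic.
One valid mapping φ: V(G1) → V(G2): 0→2, 1→3, 2→1, 3→0, 4→4

Verify φ preserves adjacency — for each edge of G1, its image is an edge of G2:
  (0,2) → (φ(0),φ(2)) = (1,2) ∈ E(G2) ✓
  (0,3) → (φ(0),φ(3)) = (0,2) ∈ E(G2) ✓
  (1,3) → (φ(1),φ(3)) = (0,3) ∈ E(G2) ✓
All 3 edges of G1 map to edges of G2, and |E(G1)| = |E(G2)| = 3, so φ is a bijection on edges as well as vertices. Hence G1 ≅ G2.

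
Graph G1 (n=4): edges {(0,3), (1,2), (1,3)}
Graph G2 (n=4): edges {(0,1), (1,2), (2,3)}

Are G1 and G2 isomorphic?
Yes, isomorphic

The graphs are isomorphic.
One valid mapping φ: V(G1) → V(G2): 0→3, 1→1, 2→0, 3→2

Verify φ preserves adjacency — for each edge of G1, its image is an edge of G2:
  (0,3) → (φ(0),φ(3)) = (2,3) ∈ E(G2) ✓
  (1,2) → (φ(1),φ(2)) = (0,1) ∈ E(G2) ✓
  (1,3) → (φ(1),φ(3)) = (1,2) ∈ E(G2) ✓
All 3 edges of G1 map to edges of G2, and |E(G1)| = |E(G2)| = 3, so φ is a bijection on edges as well as vertices. Hence G1 ≅ G2.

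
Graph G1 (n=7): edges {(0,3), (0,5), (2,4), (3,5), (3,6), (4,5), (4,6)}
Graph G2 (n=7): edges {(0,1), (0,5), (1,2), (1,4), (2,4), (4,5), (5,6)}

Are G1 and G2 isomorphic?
Yes, isomorphic

The graphs are isomorphic.
One valid mapping φ: V(G1) → V(G2): 0→2, 1→3, 2→6, 3→1, 4→5, 5→4, 6→0

Verify φ preserves adjacency — for each edge of G1, its image is an edge of G2:
  (0,3) → (φ(0),φ(3)) = (1,2) ∈ E(G2) ✓
  (0,5) → (φ(0),φ(5)) = (2,4) ∈ E(G2) ✓
  (2,4) → (φ(2),φ(4)) = (5,6) ∈ E(G2) ✓
  (3,5) → (φ(3),φ(5)) = (1,4) ∈ E(G2) ✓
  (3,6) → (φ(3),φ(6)) = (0,1) ∈ E(G2) ✓
  (4,5) → (φ(4),φ(5)) = (4,5) ∈ E(G2) ✓
  (4,6) → (φ(4),φ(6)) = (0,5) ∈ E(G2) ✓
All 7 edges of G1 map to edges of G2, and |E(G1)| = |E(G2)| = 7, so φ is a bijection on edges as well as vertices. Hence G1 ≅ G2.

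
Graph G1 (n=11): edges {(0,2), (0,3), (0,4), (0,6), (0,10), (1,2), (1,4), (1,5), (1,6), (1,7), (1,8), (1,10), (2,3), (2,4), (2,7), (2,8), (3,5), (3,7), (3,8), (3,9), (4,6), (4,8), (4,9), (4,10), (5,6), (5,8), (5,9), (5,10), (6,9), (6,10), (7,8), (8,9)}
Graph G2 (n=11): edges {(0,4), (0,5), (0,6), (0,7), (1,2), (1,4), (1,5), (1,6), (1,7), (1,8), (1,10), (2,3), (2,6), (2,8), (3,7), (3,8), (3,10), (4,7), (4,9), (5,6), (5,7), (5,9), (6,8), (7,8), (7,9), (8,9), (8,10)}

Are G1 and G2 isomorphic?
No, not isomorphic

The graphs are NOT isomorphic.

Degrees in G1: deg(0)=5, deg(1)=7, deg(2)=6, deg(3)=6, deg(4)=7, deg(5)=6, deg(6)=6, deg(7)=4, deg(8)=7, deg(9)=5, deg(10)=5.
Sorted degree sequence of G1: [7, 7, 7, 6, 6, 6, 6, 5, 5, 5, 4].
Degrees in G2: deg(0)=4, deg(1)=7, deg(2)=4, deg(3)=4, deg(4)=4, deg(5)=5, deg(6)=5, deg(7)=7, deg(8)=7, deg(9)=4, deg(10)=3.
Sorted degree sequence of G2: [7, 7, 7, 5, 5, 4, 4, 4, 4, 4, 3].
The (sorted) degree sequence is an isomorphism invariant, so since G1 and G2 have different degree sequences they cannot be isomorphic.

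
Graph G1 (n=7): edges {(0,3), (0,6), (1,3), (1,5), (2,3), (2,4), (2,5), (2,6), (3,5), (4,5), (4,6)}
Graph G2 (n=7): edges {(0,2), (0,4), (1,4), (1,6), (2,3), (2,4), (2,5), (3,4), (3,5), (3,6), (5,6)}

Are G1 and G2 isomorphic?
Yes, isomorphic

The graphs are isomorphic.
One valid mapping φ: V(G1) → V(G2): 0→1, 1→0, 2→3, 3→4, 4→5, 5→2, 6→6

Verify φ preserves adjacency — for each edge of G1, its image is an edge of G2:
  (0,3) → (φ(0),φ(3)) = (1,4) ∈ E(G2) ✓
  (0,6) → (φ(0),φ(6)) = (1,6) ∈ E(G2) ✓
  (1,3) → (φ(1),φ(3)) = (0,4) ∈ E(G2) ✓
  (1,5) → (φ(1),φ(5)) = (0,2) ∈ E(G2) ✓
  (2,3) → (φ(2),φ(3)) = (3,4) ∈ E(G2) ✓
  (2,4) → (φ(2),φ(4)) = (3,5) ∈ E(G2) ✓
  (2,5) → (φ(2),φ(5)) = (2,3) ∈ E(G2) ✓
  (2,6) → (φ(2),φ(6)) = (3,6) ∈ E(G2) ✓
  (3,5) → (φ(3),φ(5)) = (2,4) ∈ E(G2) ✓
  (4,5) → (φ(4),φ(5)) = (2,5) ∈ E(G2) ✓
  (4,6) → (φ(4),φ(6)) = (5,6) ∈ E(G2) ✓
All 11 edges of G1 map to edges of G2, and |E(G1)| = |E(G2)| = 11, so φ is a bijection on edges as well as vertices. Hence G1 ≅ G2.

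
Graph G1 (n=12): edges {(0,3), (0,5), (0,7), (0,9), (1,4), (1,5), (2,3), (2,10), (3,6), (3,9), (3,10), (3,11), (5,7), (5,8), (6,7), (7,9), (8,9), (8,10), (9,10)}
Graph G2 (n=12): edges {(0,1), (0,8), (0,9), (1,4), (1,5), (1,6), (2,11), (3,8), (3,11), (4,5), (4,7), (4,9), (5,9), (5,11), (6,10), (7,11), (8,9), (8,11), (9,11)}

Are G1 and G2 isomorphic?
Yes, isomorphic

The graphs are isomorphic.
One valid mapping φ: V(G1) → V(G2): 0→5, 1→6, 2→3, 3→11, 4→10, 5→1, 6→7, 7→4, 8→0, 9→9, 10→8, 11→2

Verify φ preserves adjacency — for each edge of G1, its image is an edge of G2:
  (0,3) → (φ(0),φ(3)) = (5,11) ∈ E(G2) ✓
  (0,5) → (φ(0),φ(5)) = (1,5) ∈ E(G2) ✓
  (0,7) → (φ(0),φ(7)) = (4,5) ∈ E(G2) ✓
  (0,9) → (φ(0),φ(9)) = (5,9) ∈ E(G2) ✓
  (1,4) → (φ(1),φ(4)) = (6,10) ∈ E(G2) ✓
  (1,5) → (φ(1),φ(5)) = (1,6) ∈ E(G2) ✓
  (2,3) → (φ(2),φ(3)) = (3,11) ∈ E(G2) ✓
  (2,10) → (φ(2),φ(10)) = (3,8) ∈ E(G2) ✓
  (3,6) → (φ(3),φ(6)) = (7,11) ∈ E(G2) ✓
  (3,9) → (φ(3),φ(9)) = (9,11) ∈ E(G2) ✓
  (3,10) → (φ(3),φ(10)) = (8,11) ∈ E(G2) ✓
  (3,11) → (φ(3),φ(11)) = (2,11) ∈ E(G2) ✓
  (5,7) → (φ(5),φ(7)) = (1,4) ∈ E(G2) ✓
  (5,8) → (φ(5),φ(8)) = (0,1) ∈ E(G2) ✓
  (6,7) → (φ(6),φ(7)) = (4,7) ∈ E(G2) ✓
  (7,9) → (φ(7),φ(9)) = (4,9) ∈ E(G2) ✓
  (8,9) → (φ(8),φ(9)) = (0,9) ∈ E(G2) ✓
  (8,10) → (φ(8),φ(10)) = (0,8) ∈ E(G2) ✓
  (9,10) → (φ(9),φ(10)) = (8,9) ∈ E(G2) ✓
All 19 edges of G1 map to edges of G2, and |E(G1)| = |E(G2)| = 19, so φ is a bijection on edges as well as vertices. Hence G1 ≅ G2.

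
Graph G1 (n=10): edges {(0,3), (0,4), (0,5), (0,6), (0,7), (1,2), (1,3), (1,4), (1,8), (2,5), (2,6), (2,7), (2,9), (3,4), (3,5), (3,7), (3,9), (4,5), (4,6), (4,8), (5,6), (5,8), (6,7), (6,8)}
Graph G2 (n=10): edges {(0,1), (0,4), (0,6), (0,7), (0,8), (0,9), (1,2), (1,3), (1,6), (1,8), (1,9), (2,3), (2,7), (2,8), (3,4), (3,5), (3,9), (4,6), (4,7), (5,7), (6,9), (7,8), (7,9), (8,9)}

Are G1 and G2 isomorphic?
Yes, isomorphic

The graphs are isomorphic.
One valid mapping φ: V(G1) → V(G2): 0→8, 1→4, 2→3, 3→7, 4→0, 5→9, 6→1, 7→2, 8→6, 9→5

Verify φ preserves adjacency — for each edge of G1, its image is an edge of G2:
  (0,3) → (φ(0),φ(3)) = (7,8) ∈ E(G2) ✓
  (0,4) → (φ(0),φ(4)) = (0,8) ∈ E(G2) ✓
  (0,5) → (φ(0),φ(5)) = (8,9) ∈ E(G2) ✓
  (0,6) → (φ(0),φ(6)) = (1,8) ∈ E(G2) ✓
  (0,7) → (φ(0),φ(7)) = (2,8) ∈ E(G2) ✓
  (1,2) → (φ(1),φ(2)) = (3,4) ∈ E(G2) ✓
  (1,3) → (φ(1),φ(3)) = (4,7) ∈ E(G2) ✓
  (1,4) → (φ(1),φ(4)) = (0,4) ∈ E(G2) ✓
  (1,8) → (φ(1),φ(8)) = (4,6) ∈ E(G2) ✓
  (2,5) → (φ(2),φ(5)) = (3,9) ∈ E(G2) ✓
  (2,6) → (φ(2),φ(6)) = (1,3) ∈ E(G2) ✓
  (2,7) → (φ(2),φ(7)) = (2,3) ∈ E(G2) ✓
  (2,9) → (φ(2),φ(9)) = (3,5) ∈ E(G2) ✓
  (3,4) → (φ(3),φ(4)) = (0,7) ∈ E(G2) ✓
  (3,5) → (φ(3),φ(5)) = (7,9) ∈ E(G2) ✓
  (3,7) → (φ(3),φ(7)) = (2,7) ∈ E(G2) ✓
  (3,9) → (φ(3),φ(9)) = (5,7) ∈ E(G2) ✓
  (4,5) → (φ(4),φ(5)) = (0,9) ∈ E(G2) ✓
  (4,6) → (φ(4),φ(6)) = (0,1) ∈ E(G2) ✓
  (4,8) → (φ(4),φ(8)) = (0,6) ∈ E(G2) ✓
  (5,6) → (φ(5),φ(6)) = (1,9) ∈ E(G2) ✓
  (5,8) → (φ(5),φ(8)) = (6,9) ∈ E(G2) ✓
  (6,7) → (φ(6),φ(7)) = (1,2) ∈ E(G2) ✓
  (6,8) → (φ(6),φ(8)) = (1,6) ∈ E(G2) ✓
All 24 edges of G1 map to edges of G2, and |E(G1)| = |E(G2)| = 24, so φ is a bijection on edges as well as vertices. Hence G1 ≅ G2.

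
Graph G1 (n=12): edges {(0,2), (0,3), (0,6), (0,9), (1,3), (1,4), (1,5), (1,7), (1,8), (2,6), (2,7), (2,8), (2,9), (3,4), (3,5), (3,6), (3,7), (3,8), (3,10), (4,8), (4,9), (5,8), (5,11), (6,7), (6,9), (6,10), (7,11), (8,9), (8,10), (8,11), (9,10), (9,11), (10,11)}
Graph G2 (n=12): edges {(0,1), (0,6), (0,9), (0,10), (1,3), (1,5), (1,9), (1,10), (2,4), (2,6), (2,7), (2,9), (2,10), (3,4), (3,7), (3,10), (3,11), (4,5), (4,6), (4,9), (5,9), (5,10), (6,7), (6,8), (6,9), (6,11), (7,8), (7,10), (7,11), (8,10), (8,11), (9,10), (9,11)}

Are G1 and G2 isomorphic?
Yes, isomorphic

The graphs are isomorphic.
One valid mapping φ: V(G1) → V(G2): 0→8, 1→1, 2→11, 3→10, 4→0, 5→5, 6→7, 7→3, 8→9, 9→6, 10→2, 11→4

Verify φ preserves adjacency — for each edge of G1, its image is an edge of G2:
  (0,2) → (φ(0),φ(2)) = (8,11) ∈ E(G2) ✓
  (0,3) → (φ(0),φ(3)) = (8,10) ∈ E(G2) ✓
  (0,6) → (φ(0),φ(6)) = (7,8) ∈ E(G2) ✓
  (0,9) → (φ(0),φ(9)) = (6,8) ∈ E(G2) ✓
  (1,3) → (φ(1),φ(3)) = (1,10) ∈ E(G2) ✓
  (1,4) → (φ(1),φ(4)) = (0,1) ∈ E(G2) ✓
  (1,5) → (φ(1),φ(5)) = (1,5) ∈ E(G2) ✓
  (1,7) → (φ(1),φ(7)) = (1,3) ∈ E(G2) ✓
  (1,8) → (φ(1),φ(8)) = (1,9) ∈ E(G2) ✓
  (2,6) → (φ(2),φ(6)) = (7,11) ∈ E(G2) ✓
  (2,7) → (φ(2),φ(7)) = (3,11) ∈ E(G2) ✓
  (2,8) → (φ(2),φ(8)) = (9,11) ∈ E(G2) ✓
  (2,9) → (φ(2),φ(9)) = (6,11) ∈ E(G2) ✓
  (3,4) → (φ(3),φ(4)) = (0,10) ∈ E(G2) ✓
  (3,5) → (φ(3),φ(5)) = (5,10) ∈ E(G2) ✓
  (3,6) → (φ(3),φ(6)) = (7,10) ∈ E(G2) ✓
  (3,7) → (φ(3),φ(7)) = (3,10) ∈ E(G2) ✓
  (3,8) → (φ(3),φ(8)) = (9,10) ∈ E(G2) ✓
  (3,10) → (φ(3),φ(10)) = (2,10) ∈ E(G2) ✓
  (4,8) → (φ(4),φ(8)) = (0,9) ∈ E(G2) ✓
  (4,9) → (φ(4),φ(9)) = (0,6) ∈ E(G2) ✓
  (5,8) → (φ(5),φ(8)) = (5,9) ∈ E(G2) ✓
  (5,11) → (φ(5),φ(11)) = (4,5) ∈ E(G2) ✓
  (6,7) → (φ(6),φ(7)) = (3,7) ∈ E(G2) ✓
  (6,9) → (φ(6),φ(9)) = (6,7) ∈ E(G2) ✓
  (6,10) → (φ(6),φ(10)) = (2,7) ∈ E(G2) ✓
  (7,11) → (φ(7),φ(11)) = (3,4) ∈ E(G2) ✓
  (8,9) → (φ(8),φ(9)) = (6,9) ∈ E(G2) ✓
  (8,10) → (φ(8),φ(10)) = (2,9) ∈ E(G2) ✓
  (8,11) → (φ(8),φ(11)) = (4,9) ∈ E(G2) ✓
  (9,10) → (φ(9),φ(10)) = (2,6) ∈ E(G2) ✓
  (9,11) → (φ(9),φ(11)) = (4,6) ∈ E(G2) ✓
  (10,11) → (φ(10),φ(11)) = (2,4) ∈ E(G2) ✓
All 33 edges of G1 map to edges of G2, and |E(G1)| = |E(G2)| = 33, so φ is a bijection on edges as well as vertices. Hence G1 ≅ G2.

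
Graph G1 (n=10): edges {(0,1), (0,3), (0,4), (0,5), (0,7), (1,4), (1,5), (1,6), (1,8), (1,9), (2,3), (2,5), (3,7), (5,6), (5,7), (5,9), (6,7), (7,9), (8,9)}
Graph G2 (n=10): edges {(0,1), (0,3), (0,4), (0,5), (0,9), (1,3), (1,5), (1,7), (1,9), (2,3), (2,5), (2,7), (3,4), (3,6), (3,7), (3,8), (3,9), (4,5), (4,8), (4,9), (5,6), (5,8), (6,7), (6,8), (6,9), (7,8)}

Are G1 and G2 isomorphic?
No, not isomorphic

The graphs are NOT isomorphic.

Degrees in G1: deg(0)=5, deg(1)=6, deg(2)=2, deg(3)=3, deg(4)=2, deg(5)=6, deg(6)=3, deg(7)=5, deg(8)=2, deg(9)=4.
Sorted degree sequence of G1: [6, 6, 5, 5, 4, 3, 3, 2, 2, 2].
Degrees in G2: deg(0)=5, deg(1)=5, deg(2)=3, deg(3)=8, deg(4)=5, deg(5)=6, deg(6)=5, deg(7)=5, deg(8)=5, deg(9)=5.
Sorted degree sequence of G2: [8, 6, 5, 5, 5, 5, 5, 5, 5, 3].
The (sorted) degree sequence is an isomorphism invariant, so since G1 and G2 have different degree sequences they cannot be isomorphic.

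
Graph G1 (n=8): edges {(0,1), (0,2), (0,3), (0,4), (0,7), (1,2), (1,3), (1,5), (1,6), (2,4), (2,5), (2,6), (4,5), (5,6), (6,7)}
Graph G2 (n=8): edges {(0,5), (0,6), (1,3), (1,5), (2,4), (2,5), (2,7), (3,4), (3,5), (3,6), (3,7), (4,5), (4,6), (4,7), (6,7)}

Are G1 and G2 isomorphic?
Yes, isomorphic

The graphs are isomorphic.
One valid mapping φ: V(G1) → V(G2): 0→5, 1→3, 2→4, 3→1, 4→2, 5→7, 6→6, 7→0

Verify φ preserves adjacency — for each edge of G1, its image is an edge of G2:
  (0,1) → (φ(0),φ(1)) = (3,5) ∈ E(G2) ✓
  (0,2) → (φ(0),φ(2)) = (4,5) ∈ E(G2) ✓
  (0,3) → (φ(0),φ(3)) = (1,5) ∈ E(G2) ✓
  (0,4) → (φ(0),φ(4)) = (2,5) ∈ E(G2) ✓
  (0,7) → (φ(0),φ(7)) = (0,5) ∈ E(G2) ✓
  (1,2) → (φ(1),φ(2)) = (3,4) ∈ E(G2) ✓
  (1,3) → (φ(1),φ(3)) = (1,3) ∈ E(G2) ✓
  (1,5) → (φ(1),φ(5)) = (3,7) ∈ E(G2) ✓
  (1,6) → (φ(1),φ(6)) = (3,6) ∈ E(G2) ✓
  (2,4) → (φ(2),φ(4)) = (2,4) ∈ E(G2) ✓
  (2,5) → (φ(2),φ(5)) = (4,7) ∈ E(G2) ✓
  (2,6) → (φ(2),φ(6)) = (4,6) ∈ E(G2) ✓
  (4,5) → (φ(4),φ(5)) = (2,7) ∈ E(G2) ✓
  (5,6) → (φ(5),φ(6)) = (6,7) ∈ E(G2) ✓
  (6,7) → (φ(6),φ(7)) = (0,6) ∈ E(G2) ✓
All 15 edges of G1 map to edges of G2, and |E(G1)| = |E(G2)| = 15, so φ is a bijection on edges as well as vertices. Hence G1 ≅ G2.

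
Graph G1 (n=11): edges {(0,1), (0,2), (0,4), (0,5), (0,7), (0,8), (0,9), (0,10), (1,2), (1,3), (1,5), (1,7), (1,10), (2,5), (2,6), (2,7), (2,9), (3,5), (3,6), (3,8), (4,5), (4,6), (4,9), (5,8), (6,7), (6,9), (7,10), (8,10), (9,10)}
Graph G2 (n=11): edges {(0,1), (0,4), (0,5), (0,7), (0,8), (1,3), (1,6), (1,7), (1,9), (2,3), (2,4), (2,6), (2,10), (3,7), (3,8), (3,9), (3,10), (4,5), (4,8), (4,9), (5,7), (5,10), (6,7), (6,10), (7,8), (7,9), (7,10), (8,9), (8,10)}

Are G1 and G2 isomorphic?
Yes, isomorphic

The graphs are isomorphic.
One valid mapping φ: V(G1) → V(G2): 0→7, 1→3, 2→8, 3→2, 4→5, 5→10, 6→4, 7→9, 8→6, 9→0, 10→1

Verify φ preserves adjacency — for each edge of G1, its image is an edge of G2:
  (0,1) → (φ(0),φ(1)) = (3,7) ∈ E(G2) ✓
  (0,2) → (φ(0),φ(2)) = (7,8) ∈ E(G2) ✓
  (0,4) → (φ(0),φ(4)) = (5,7) ∈ E(G2) ✓
  (0,5) → (φ(0),φ(5)) = (7,10) ∈ E(G2) ✓
  (0,7) → (φ(0),φ(7)) = (7,9) ∈ E(G2) ✓
  (0,8) → (φ(0),φ(8)) = (6,7) ∈ E(G2) ✓
  (0,9) → (φ(0),φ(9)) = (0,7) ∈ E(G2) ✓
  (0,10) → (φ(0),φ(10)) = (1,7) ∈ E(G2) ✓
  (1,2) → (φ(1),φ(2)) = (3,8) ∈ E(G2) ✓
  (1,3) → (φ(1),φ(3)) = (2,3) ∈ E(G2) ✓
  (1,5) → (φ(1),φ(5)) = (3,10) ∈ E(G2) ✓
  (1,7) → (φ(1),φ(7)) = (3,9) ∈ E(G2) ✓
  (1,10) → (φ(1),φ(10)) = (1,3) ∈ E(G2) ✓
  (2,5) → (φ(2),φ(5)) = (8,10) ∈ E(G2) ✓
  (2,6) → (φ(2),φ(6)) = (4,8) ∈ E(G2) ✓
  (2,7) → (φ(2),φ(7)) = (8,9) ∈ E(G2) ✓
  (2,9) → (φ(2),φ(9)) = (0,8) ∈ E(G2) ✓
  (3,5) → (φ(3),φ(5)) = (2,10) ∈ E(G2) ✓
  (3,6) → (φ(3),φ(6)) = (2,4) ∈ E(G2) ✓
  (3,8) → (φ(3),φ(8)) = (2,6) ∈ E(G2) ✓
  (4,5) → (φ(4),φ(5)) = (5,10) ∈ E(G2) ✓
  (4,6) → (φ(4),φ(6)) = (4,5) ∈ E(G2) ✓
  (4,9) → (φ(4),φ(9)) = (0,5) ∈ E(G2) ✓
  (5,8) → (φ(5),φ(8)) = (6,10) ∈ E(G2) ✓
  (6,7) → (φ(6),φ(7)) = (4,9) ∈ E(G2) ✓
  (6,9) → (φ(6),φ(9)) = (0,4) ∈ E(G2) ✓
  (7,10) → (φ(7),φ(10)) = (1,9) ∈ E(G2) ✓
  (8,10) → (φ(8),φ(10)) = (1,6) ∈ E(G2) ✓
  (9,10) → (φ(9),φ(10)) = (0,1) ∈ E(G2) ✓
All 29 edges of G1 map to edges of G2, and |E(G1)| = |E(G2)| = 29, so φ is a bijection on edges as well as vertices. Hence G1 ≅ G2.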